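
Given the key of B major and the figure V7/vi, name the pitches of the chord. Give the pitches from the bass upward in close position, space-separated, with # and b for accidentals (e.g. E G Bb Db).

D# F## A# C#

The slash means an applied dominant: we want the dominant of vi. In B major, vi is G# minor, and its dominant is built on D#.
Building a dominant seventh chord on D# gives D#-F##-A#-C#.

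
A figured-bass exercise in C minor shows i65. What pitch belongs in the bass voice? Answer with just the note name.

i in C minor has root C; the chord is C-Eb-G-Bb.
The figure 65 means first inversion — the third is in the bass.

Eb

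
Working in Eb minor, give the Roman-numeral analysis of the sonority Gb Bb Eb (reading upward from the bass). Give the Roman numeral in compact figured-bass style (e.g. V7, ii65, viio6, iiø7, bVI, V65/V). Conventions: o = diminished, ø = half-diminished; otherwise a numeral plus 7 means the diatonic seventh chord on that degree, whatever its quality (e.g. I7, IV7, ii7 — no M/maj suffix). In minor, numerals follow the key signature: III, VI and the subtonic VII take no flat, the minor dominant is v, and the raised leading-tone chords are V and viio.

Stacked in thirds the chord is Eb-Gb-Bb: a minor triad on Eb.
In Eb minor, Eb is the tonic; the diatonic minor triad there is i.
With Gb in the bass the chord is in first inversion, so the figured bass is 6.

i6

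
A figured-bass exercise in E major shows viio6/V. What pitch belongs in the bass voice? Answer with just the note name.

C#

The applied chord viio6/V is rooted on A#: A#-C#-E.
The figure 6 means first inversion — the third is in the bass.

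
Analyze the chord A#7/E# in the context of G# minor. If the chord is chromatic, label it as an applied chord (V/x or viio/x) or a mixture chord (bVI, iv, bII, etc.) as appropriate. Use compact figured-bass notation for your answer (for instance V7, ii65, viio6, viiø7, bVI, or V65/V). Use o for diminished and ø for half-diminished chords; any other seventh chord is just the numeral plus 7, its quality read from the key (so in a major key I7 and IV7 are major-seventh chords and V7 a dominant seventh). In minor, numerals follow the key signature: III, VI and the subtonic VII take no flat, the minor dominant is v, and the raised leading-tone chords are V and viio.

V43/V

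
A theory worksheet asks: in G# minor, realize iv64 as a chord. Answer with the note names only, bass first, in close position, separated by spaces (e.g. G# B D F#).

G# C# E

In G# minor, the subdominant is C#, and the diatonic chord built there is a minor triad.
Stacking thirds from C# gives C#-E-G#.
With the 64 figure the chord is in second inversion; from the bass G# upward in close position it reads G#-C#-E.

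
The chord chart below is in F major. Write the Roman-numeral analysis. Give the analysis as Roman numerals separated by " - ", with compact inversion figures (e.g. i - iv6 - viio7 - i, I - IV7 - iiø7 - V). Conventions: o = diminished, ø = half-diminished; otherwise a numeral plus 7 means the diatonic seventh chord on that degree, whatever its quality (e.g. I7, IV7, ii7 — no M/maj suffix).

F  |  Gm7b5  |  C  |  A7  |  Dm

I - iiø7 - V - V7/vi - vi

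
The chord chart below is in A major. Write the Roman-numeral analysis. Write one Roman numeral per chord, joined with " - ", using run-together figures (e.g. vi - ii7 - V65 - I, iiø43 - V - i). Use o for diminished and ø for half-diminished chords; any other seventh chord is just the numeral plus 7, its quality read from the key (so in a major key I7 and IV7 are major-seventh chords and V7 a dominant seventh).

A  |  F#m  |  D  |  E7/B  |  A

I - vi - IV - V43 - I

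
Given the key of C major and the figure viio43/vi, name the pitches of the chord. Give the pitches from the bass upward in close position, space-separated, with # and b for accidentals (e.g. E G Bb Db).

D F G# B

The slash marks an applied leading-tone chord: viio of vi. In C major, vi is A, so the leading tone to it is G#, a half step below.
Building a fully diminished seventh chord on G# gives G#-B-D-F.
With the 43 figure the chord is in second inversion; from the bass D upward in close position it reads D-F-G#-B.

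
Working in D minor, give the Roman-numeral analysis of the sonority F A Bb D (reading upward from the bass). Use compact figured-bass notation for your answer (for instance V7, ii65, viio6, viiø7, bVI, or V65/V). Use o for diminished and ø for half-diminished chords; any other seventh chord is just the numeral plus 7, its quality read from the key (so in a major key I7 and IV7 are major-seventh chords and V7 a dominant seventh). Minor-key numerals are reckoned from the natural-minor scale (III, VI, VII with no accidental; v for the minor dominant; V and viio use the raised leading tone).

VI43

Stacked in thirds the chord is Bb-D-F-A: a major seventh chord on Bb.
In D minor, Bb is the submediant; the diatonic major seventh chord there is VI7.
With F in the bass the chord is in second inversion, so the figured bass is 43.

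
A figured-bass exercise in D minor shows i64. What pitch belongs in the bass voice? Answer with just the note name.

A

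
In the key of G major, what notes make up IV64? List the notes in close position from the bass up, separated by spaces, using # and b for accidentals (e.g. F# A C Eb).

G C E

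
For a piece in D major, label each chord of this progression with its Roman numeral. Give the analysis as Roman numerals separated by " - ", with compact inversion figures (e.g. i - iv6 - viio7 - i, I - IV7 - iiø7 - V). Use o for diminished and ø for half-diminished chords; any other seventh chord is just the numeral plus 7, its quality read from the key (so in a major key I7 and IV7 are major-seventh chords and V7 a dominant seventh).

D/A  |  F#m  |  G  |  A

D/A has root D, degree 1 in D major, so I64.
F#m: minor triad on F# = scale degree 3 → iii.
G: root G is the subdominant; major triad there is IV.
A: root A is the dominant; major triad there is V.

I64 - iii - IV - V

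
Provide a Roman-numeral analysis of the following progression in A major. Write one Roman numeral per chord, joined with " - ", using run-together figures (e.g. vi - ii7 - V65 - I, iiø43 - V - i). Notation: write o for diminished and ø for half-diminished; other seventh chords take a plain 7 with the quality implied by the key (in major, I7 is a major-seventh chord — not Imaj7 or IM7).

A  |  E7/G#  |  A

I - V65 - I

A: major triad on A = scale degree 1 → I.
E7/G#: root E is the dominant; dominant seventh chord there is V65.
A has root A, degree 1 in A major, so I.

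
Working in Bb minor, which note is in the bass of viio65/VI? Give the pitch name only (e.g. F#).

The applied chord viio65/VI is rooted on F: F-Ab-Cb-Ebb.
The figure 65 means first inversion — the third is in the bass.

Ab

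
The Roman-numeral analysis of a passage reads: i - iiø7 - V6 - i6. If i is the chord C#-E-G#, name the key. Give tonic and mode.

The anchor chord is a minor triad on C#, labeled i.
If C# is scale degree 1 and the mode makes that degree carry a minor triad, the tonic is C# and the mode is minor.

C# minor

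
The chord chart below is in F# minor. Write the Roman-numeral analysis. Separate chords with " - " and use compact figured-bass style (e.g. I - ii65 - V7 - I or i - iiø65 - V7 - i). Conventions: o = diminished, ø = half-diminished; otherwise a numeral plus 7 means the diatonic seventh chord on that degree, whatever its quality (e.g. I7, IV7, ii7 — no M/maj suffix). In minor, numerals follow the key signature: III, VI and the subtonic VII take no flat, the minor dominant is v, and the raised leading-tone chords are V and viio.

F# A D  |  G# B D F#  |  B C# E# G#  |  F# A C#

VI6 - iiø7 - V42 - i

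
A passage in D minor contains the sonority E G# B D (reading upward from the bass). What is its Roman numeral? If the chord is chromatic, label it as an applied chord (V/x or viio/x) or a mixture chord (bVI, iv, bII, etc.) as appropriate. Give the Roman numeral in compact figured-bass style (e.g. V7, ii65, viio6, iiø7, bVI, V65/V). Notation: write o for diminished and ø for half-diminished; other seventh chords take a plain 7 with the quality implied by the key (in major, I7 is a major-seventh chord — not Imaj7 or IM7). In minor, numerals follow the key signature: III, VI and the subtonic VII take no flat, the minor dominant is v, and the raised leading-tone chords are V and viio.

The pitches E-G#-B-D form a dominant seventh chord rooted on E.
E is not a diatonic chord root with this quality in D minor, but it lies a perfect fifth above A (V), so the chord functions as an applied dominant of V.

V7/V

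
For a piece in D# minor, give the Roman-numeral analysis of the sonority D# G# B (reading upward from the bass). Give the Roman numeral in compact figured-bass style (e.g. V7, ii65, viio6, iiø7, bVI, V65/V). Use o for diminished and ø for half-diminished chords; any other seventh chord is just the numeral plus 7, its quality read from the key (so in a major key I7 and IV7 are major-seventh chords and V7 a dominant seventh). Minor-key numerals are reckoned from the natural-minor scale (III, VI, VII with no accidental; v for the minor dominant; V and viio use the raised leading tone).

Stacked in thirds the chord is G#-B-D#: a minor triad on G#.
G# is scale degree 4 in D# minor, and a minor triad on that degree is written iv.
With D# in the bass the chord is in second inversion, so the figured bass is 64.

iv64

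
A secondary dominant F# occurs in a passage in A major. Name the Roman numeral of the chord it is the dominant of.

ii

The chord is a major triad on F#.
A dominant resolves down a perfect fifth: F# → B. In A major, B is scale degree 2, i.e. ii.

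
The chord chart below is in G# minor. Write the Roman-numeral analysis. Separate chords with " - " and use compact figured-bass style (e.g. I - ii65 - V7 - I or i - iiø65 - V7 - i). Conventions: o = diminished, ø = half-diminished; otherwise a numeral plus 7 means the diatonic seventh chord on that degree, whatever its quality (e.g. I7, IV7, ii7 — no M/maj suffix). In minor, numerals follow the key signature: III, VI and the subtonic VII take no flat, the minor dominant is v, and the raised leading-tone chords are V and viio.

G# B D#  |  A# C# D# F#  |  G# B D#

G#-B-D# has root G#, degree 1 in G# minor, so i.
A#-C#-D#-F# has root D#, degree 5 in G# minor, so v43.
G#-B-D#: root G# is the tonic; minor triad there is i.

i - v43 - i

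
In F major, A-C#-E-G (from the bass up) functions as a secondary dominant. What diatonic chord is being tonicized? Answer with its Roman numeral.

The chord is a dominant seventh chord on A.
A dominant resolves down a perfect fifth: A → D. In F major, D is scale degree 6, i.e. vi.

vi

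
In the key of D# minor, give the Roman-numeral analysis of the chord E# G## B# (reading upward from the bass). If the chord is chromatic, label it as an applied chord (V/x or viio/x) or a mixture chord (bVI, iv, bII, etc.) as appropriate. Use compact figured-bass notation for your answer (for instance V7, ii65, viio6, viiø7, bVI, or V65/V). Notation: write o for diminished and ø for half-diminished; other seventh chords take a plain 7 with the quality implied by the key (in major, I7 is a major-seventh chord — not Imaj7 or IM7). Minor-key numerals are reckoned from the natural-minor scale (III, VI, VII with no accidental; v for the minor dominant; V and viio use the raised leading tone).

Stacked in thirds the chord is E#-G##-B#: a major triad on E#.
E# is not a diatonic chord root with this quality in D# minor, but it lies a perfect fifth above A# (V), so the chord functions as an applied dominant of V.

V/V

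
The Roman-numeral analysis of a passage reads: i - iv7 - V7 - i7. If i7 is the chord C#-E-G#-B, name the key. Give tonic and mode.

C# minor

The chord C#m7 is a minor seventh chord rooted on C#; its label is i7.
If C# is scale degree 1 and the mode makes that degree carry a minor seventh chord, the tonic is C# and the mode is minor.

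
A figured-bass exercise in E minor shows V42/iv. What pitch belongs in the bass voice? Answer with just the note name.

D

The applied chord V42/iv is rooted on E: E-G#-B-D.
The figure 42 means third inversion — the seventh is in the bass.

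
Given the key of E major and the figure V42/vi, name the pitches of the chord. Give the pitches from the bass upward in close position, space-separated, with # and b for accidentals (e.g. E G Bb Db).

The slash means an applied dominant: we want the dominant of vi. In E major, vi is C# minor, and its dominant is built on G#.
Building a dominant seventh chord on G# gives G#-B#-D#-F#.
With the 42 figure the chord is in third inversion; from the bass F# upward in close position it reads F#-G#-B#-D#.

F# G# B# D#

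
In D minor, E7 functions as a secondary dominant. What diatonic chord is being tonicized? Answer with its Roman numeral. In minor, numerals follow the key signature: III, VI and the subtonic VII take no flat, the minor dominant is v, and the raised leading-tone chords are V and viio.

The chord is a dominant seventh chord on E.
A dominant resolves down a perfect fifth: E → A. In D minor, A is scale degree 5, i.e. V.

V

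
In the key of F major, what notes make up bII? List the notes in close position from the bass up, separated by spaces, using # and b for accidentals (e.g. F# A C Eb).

Gb Bb Db

Scale degree 2 in F major is G; lowering it a half step gives Gb. bII is the Neapolitan chord — a major triad on the lowered second degree.
So the chord is Gb-Bb-Db, a major triad.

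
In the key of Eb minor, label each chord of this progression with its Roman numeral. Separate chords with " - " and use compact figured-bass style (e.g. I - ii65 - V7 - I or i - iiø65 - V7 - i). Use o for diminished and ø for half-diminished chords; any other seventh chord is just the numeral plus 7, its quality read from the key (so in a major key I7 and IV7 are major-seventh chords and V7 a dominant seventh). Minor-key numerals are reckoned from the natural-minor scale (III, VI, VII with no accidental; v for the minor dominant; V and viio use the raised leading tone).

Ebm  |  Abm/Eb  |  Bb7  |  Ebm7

i - iv64 - V7 - i7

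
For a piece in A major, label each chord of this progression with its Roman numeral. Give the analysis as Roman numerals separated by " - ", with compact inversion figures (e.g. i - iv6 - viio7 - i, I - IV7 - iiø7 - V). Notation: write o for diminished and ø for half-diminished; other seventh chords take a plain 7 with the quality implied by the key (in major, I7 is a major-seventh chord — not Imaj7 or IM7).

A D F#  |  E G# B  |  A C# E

IV64 - V - I

A-D-F# has root D, degree 4 in A major, so IV64.
E-G#-B has root E, degree 5 in A major, so V.
A-C#-E has root A, degree 1 in A major, so I.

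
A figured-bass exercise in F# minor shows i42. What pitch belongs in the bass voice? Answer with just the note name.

E

i in F# minor has root F#; the chord is F#-A-C#-E.
The figure 42 means third inversion — the seventh is in the bass.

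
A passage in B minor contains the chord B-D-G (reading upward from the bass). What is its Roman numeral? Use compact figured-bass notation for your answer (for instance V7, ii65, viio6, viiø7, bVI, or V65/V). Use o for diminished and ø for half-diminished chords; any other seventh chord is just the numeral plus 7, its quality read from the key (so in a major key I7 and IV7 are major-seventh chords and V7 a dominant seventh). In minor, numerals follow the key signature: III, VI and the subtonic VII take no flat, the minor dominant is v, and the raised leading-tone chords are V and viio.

VI6

The pitches G-B-D form a major triad rooted on G.
In B minor, G is the submediant; the diatonic major triad there is VI.
With B in the bass the chord is in first inversion, so the figured bass is 6.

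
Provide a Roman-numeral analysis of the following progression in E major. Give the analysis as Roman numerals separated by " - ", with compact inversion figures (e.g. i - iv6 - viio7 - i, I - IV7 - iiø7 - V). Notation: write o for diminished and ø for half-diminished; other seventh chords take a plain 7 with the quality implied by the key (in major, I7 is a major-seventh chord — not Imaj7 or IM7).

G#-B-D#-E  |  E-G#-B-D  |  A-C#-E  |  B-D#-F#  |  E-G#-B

G#-B-D#-E: major seventh chord on E = scale degree 1 → I65.
E-G#-B-D is the secondary dominant of IV (dominant seventh chord on E): V7/IV.
A-C#-E: major triad on A = scale degree 4 → IV.
B-D#-F#: major triad on B = scale degree 5 → V.
E-G#-B: root E is the tonic; major triad there is I.

I65 - V7/IV - IV - V - I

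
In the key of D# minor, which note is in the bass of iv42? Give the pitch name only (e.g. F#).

F#

iv in D# minor has root G#; the chord is G#-B-D#-F#.
The figure 42 means third inversion — the seventh is in the bass.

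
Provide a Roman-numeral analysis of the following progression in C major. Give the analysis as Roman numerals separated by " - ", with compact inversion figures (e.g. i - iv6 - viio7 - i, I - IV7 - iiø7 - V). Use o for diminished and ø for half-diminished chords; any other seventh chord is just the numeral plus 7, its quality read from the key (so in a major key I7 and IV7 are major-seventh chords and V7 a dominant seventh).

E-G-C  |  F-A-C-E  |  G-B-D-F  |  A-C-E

I6 - IV7 - V7 - vi

E-G-C: root C is the tonic; major triad there is I6.
F-A-C-E has root F, degree 4 in C major, so IV7.
G-B-D-F: root G is the dominant; dominant seventh chord there is V7.
A-C-E has root A, degree 6 in C major, so vi.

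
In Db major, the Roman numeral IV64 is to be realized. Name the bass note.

IV in Db major has root Gb; the chord is Gb-Bb-Db.
The figure 64 means second inversion — the fifth is in the bass.

Db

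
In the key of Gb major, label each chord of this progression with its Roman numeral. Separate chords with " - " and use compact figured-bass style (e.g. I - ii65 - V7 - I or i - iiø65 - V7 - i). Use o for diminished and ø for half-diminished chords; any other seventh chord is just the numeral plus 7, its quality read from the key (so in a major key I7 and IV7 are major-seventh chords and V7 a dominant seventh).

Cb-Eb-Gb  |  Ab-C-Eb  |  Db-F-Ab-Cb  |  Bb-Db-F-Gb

IV - V/V - V7 - I65

Cb-Eb-Gb: major triad on Cb = scale degree 4 → IV.
Ab-C-Eb: chromatic; Ab is V of V, so V/V.
Db-F-Ab-Cb: dominant seventh chord on Db = scale degree 5 → V7.
Bb-Db-F-Gb: root Gb is the tonic; major seventh chord there is I65.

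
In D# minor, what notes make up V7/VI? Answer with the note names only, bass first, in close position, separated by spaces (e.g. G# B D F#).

F# A# C# E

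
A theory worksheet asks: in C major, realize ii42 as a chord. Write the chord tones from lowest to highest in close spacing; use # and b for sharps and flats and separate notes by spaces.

C D F A

The numeral's case and figure indicate a minor seventh chord. In C major its root, the supertonic, is D.
Stacking thirds from D gives D-F-A-C.
With the 42 figure the chord is in third inversion; from the bass C upward in close position it reads C-D-F-A.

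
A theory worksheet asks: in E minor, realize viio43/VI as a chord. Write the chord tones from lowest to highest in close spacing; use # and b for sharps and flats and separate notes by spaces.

F Ab B D

The slash marks an applied leading-tone chord: viio of VI. In E minor, VI is C, so the leading tone to it is B, a half step below.
Building a fully diminished seventh chord on B gives B-D-F-Ab.
The figured bass 43 indicates second inversion, placing the fifth (F) in the bass: F-Ab-B-D.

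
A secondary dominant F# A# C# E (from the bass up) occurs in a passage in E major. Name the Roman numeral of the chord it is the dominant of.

V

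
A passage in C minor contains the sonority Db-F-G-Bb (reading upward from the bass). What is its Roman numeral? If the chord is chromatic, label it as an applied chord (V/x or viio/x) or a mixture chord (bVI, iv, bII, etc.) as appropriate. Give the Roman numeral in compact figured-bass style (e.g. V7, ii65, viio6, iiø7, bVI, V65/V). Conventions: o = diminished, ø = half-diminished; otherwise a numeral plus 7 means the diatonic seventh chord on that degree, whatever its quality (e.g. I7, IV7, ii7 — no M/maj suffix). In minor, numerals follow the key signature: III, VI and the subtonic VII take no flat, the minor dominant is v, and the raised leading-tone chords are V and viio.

viiø43/VI

The pitches G-Bb-Db-F form a half-diminished seventh chord rooted on G.
G sits a half step below Ab (VI in C minor); a diminished chord there is the applied leading-tone chord of VI.
With Db in the bass the chord is in second inversion, so the figured bass is 43.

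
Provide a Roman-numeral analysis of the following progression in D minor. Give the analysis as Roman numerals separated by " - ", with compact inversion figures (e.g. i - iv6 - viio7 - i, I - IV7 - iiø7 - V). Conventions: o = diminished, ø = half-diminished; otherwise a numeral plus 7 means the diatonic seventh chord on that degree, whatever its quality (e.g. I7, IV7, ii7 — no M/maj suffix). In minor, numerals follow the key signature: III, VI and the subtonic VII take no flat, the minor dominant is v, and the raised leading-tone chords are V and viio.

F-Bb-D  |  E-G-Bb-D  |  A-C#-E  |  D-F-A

F-Bb-D: root Bb is the submediant; major triad there is VI64.
E-G-Bb-D has root E, degree 2 in D minor, so iiø7.
A-C#-E: major triad on A = scale degree 5 → V.
D-F-A: minor triad on D = scale degree 1 → i.

VI64 - iiø7 - V - i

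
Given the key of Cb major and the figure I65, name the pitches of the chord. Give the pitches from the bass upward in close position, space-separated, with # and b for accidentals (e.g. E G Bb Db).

The numeral's case and figure indicate a major seventh chord. In Cb major its root, the first degree, is Cb.
That chord is spelled Cb-Eb-Gb-Bb.
With the 65 figure the chord is in first inversion; from the bass Eb upward in close position it reads Eb-Gb-Bb-Cb.

Eb Gb Bb Cb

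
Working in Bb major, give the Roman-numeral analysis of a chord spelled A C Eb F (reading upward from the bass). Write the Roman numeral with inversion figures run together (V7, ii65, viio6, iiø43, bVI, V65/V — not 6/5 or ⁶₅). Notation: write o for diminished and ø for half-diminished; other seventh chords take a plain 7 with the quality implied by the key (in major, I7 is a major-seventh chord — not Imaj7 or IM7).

The pitches F-A-C-Eb form a dominant seventh chord rooted on F.
F is scale degree 5 in Bb major, and a dominant seventh chord on that degree is written V7.
With A in the bass the chord is in first inversion, so the figured bass is 65.

V65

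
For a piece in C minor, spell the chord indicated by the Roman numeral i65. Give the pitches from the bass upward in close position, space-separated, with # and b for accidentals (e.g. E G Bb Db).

Eb G Bb C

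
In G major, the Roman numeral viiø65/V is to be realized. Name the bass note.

The applied chord viiø65/V is rooted on C#: C#-E-G-B.
The figure 65 means first inversion — the third is in the bass.

E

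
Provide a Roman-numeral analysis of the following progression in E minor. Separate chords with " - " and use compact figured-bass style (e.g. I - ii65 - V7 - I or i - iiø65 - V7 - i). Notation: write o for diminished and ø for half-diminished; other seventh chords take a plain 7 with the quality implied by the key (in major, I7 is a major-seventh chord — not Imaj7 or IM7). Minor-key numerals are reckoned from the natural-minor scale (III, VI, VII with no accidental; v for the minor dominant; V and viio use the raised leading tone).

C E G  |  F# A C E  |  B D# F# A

C-E-G has root C, degree 6 in E minor, so VI.
F#-A-C-E: root F# is the supertonic; half-diminished seventh chord there is iiø7.
B-D#-F#-A has root B, degree 5 in E minor, so V7.

VI - iiø7 - V7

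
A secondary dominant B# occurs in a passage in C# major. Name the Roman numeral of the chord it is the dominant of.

iii

The chord is a major triad on B#.
A dominant resolves down a perfect fifth: B# → E#. In C# major, E# is scale degree 3, i.e. iii.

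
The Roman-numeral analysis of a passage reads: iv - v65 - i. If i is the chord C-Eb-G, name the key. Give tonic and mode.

C minor

The chord Cm is a minor triad rooted on C; its label is i.
If C is scale degree 1 and the mode makes that degree carry a minor triad, the tonic is C and the mode is minor.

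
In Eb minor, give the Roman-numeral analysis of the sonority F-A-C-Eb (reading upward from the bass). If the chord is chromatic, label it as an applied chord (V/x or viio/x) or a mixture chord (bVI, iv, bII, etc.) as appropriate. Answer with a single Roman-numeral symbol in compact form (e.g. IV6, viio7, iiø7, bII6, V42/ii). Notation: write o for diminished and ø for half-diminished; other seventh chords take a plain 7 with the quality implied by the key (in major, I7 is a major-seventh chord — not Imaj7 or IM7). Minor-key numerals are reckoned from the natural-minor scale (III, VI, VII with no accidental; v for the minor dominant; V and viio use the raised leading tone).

Stacked in thirds the chord is F-A-C-Eb: a dominant seventh chord on F.
F is not a diatonic chord root with this quality in Eb minor, but it lies a perfect fifth above Bb (V), so the chord functions as an applied dominant of V.

V7/V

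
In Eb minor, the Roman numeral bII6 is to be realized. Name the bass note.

Ab

bII in Eb minor has root Fb; the chord is Fb-Ab-Cb.
The figure 6 means first inversion — the third is in the bass.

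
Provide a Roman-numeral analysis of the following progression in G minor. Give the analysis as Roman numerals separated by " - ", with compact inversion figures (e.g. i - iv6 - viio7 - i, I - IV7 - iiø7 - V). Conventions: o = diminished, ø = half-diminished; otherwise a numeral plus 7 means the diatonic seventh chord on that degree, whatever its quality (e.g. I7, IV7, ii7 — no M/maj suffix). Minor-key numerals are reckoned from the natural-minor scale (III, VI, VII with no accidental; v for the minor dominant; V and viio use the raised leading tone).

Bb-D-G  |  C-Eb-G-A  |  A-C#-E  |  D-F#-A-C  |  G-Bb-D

i6 - iiø65 - V/V - V7 - i

Bb-D-G has root G, degree 1 in G minor, so i6.
C-Eb-G-A has root A, degree 2 in G minor, so iiø65.
A-C#-E: a major triad on A, the applied dominant of V → V/V.
D-F#-A-C has root D, degree 5 in G minor, so V7.
G-Bb-D: minor triad on G = scale degree 1 → i.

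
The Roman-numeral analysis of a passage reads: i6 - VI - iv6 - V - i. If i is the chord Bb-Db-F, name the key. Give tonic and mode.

The chord Bbm is a minor triad rooted on Bb; its label is i.
If Bb is scale degree 1 and the mode makes that degree carry a minor triad, the tonic is Bb and the mode is minor.

Bb minor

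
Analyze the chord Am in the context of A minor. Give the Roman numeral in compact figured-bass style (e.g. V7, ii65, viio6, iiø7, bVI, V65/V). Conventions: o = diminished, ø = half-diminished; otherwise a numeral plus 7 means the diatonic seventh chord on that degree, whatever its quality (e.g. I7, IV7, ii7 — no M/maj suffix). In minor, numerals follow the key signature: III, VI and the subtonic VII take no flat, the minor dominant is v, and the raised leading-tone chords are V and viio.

The pitches A-C-E form a minor triad rooted on A.
In A minor, A is the tonic; the diatonic minor triad there is i.

i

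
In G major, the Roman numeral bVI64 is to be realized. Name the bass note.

Bb

bVI in G major has root Eb; the chord is Eb-G-Bb.
The figure 64 means second inversion — the fifth is in the bass.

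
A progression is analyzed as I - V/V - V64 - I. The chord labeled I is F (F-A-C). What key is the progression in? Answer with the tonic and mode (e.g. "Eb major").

The anchor chord is a major triad on F, labeled I.
If F is scale degree 1 and the mode makes that degree carry a major triad, the tonic is F and the mode is major.

F major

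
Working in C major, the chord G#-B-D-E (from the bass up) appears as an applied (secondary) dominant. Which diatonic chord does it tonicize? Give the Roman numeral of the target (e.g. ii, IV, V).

The chord is a dominant seventh chord on E.
A dominant resolves down a perfect fifth: E → A. In C major, A is scale degree 6, i.e. vi.

vi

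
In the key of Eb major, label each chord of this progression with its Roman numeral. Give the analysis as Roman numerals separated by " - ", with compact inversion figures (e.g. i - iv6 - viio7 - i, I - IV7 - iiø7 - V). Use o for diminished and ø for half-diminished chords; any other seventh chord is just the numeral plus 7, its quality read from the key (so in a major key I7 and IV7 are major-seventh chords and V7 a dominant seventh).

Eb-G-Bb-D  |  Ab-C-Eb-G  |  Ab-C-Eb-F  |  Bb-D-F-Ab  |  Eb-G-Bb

Eb-G-Bb-D has root Eb, degree 1 in Eb major, so I7.
Ab-C-Eb-G has root Ab, degree 4 in Eb major, so IV7.
Ab-C-Eb-F: root F is the supertonic; minor seventh chord there is ii65.
Bb-D-F-Ab: root Bb is the dominant; dominant seventh chord there is V7.
Eb-G-Bb: major triad on Eb = scale degree 1 → I.

I7 - IV7 - ii65 - V7 - I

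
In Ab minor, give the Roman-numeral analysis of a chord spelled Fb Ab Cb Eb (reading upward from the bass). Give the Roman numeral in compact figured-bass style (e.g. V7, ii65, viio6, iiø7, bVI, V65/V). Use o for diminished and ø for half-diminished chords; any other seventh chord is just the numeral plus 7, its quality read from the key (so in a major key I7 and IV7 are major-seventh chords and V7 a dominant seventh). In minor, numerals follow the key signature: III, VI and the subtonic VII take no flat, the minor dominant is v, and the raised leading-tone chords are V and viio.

VI7

Stacked in thirds the chord is Fb-Ab-Cb-Eb: a major seventh chord on Fb.
Fb is scale degree 6 in Ab minor, and a major seventh chord on that degree is written VI7.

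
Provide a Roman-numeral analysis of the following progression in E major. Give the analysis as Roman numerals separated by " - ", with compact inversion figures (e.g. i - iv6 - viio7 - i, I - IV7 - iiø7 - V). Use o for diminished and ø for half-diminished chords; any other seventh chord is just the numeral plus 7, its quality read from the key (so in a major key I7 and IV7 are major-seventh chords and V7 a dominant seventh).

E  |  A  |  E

E: root E is the tonic; major triad there is I.
A has root A, degree 4 in E major, so IV.
E: root E is the tonic; major triad there is I.

I - IV - I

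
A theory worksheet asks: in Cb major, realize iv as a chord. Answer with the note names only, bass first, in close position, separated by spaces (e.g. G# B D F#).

Fb Abb Cb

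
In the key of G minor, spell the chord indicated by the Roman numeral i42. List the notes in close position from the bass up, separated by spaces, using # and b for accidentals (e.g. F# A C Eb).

The numeral's case and figure indicate a minor seventh chord. In G minor its root, the first degree, is G.
That chord is spelled G-Bb-D-F.
The figured bass 42 indicates third inversion, placing the seventh (F) in the bass: F-G-Bb-D.

F G Bb D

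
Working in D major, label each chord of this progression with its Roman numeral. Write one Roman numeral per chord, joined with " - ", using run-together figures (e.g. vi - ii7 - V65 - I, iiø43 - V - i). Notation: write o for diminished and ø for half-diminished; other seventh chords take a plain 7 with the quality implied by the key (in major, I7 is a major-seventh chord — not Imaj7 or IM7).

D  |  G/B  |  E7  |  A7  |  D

I - IV6 - V7/V - V7 - I

D: root D is the tonic; major triad there is I.
G/B: root G is the subdominant; major triad there is IV6.
E7 is the secondary dominant of V (dominant seventh chord on E): V7/V.
A7: dominant seventh chord on A = scale degree 5 → V7.
D has root D, degree 1 in D major, so I.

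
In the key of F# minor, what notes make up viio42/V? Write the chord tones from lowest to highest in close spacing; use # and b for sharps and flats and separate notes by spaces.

A B# D# F#

viio42/V is a secondary leading-tone chord. The target V is C# in F# minor; the applied chord is rooted a semitone below, on B#.
Building a fully diminished seventh chord on B# gives B#-D#-F#-A.
The figured bass 42 indicates third inversion, placing the seventh (A) in the bass: A-B#-D#-F#.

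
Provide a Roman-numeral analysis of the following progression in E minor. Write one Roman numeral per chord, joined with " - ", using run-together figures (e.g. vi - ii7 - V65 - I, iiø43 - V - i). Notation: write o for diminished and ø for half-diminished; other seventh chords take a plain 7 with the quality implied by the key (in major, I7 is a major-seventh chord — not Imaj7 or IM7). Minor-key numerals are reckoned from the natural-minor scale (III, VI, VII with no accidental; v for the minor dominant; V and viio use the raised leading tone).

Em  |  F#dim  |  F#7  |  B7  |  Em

i - iio - V7/V - V7 - i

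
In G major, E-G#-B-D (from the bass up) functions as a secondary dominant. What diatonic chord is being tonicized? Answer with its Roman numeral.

ii

The chord is a dominant seventh chord on E.
A dominant resolves down a perfect fifth: E → A. In G major, A is scale degree 2, i.e. ii.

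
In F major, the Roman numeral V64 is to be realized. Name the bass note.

G

V in F major has root C; the chord is C-E-G.
The figure 64 means second inversion — the fifth is in the bass.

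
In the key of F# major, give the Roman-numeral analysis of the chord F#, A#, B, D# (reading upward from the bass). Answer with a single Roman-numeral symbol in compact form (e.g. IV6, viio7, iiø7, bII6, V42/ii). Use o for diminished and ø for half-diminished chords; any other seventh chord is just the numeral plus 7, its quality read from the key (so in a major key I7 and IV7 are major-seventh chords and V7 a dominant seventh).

IV43

Stacked in thirds the chord is B-D#-F#-A#: a major seventh chord on B.
B is scale degree 4 in F# major, and a major seventh chord on that degree is written IV7.
With F# in the bass the chord is in second inversion, so the figured bass is 43.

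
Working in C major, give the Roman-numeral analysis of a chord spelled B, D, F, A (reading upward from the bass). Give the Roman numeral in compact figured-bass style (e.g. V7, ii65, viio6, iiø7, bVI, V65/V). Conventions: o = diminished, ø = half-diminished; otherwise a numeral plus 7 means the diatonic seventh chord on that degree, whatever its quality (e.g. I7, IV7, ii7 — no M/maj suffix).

viiø7

Stacked in thirds the chord is B-D-F-A: a half-diminished seventh chord on B.
B is scale degree 7 in C major, and a half-diminished seventh chord on that degree is written viiø7.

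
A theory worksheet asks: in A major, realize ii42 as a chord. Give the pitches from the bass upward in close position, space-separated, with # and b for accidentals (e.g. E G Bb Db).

A B D F#

In A major, the supertonic is B, and the diatonic chord built there is a minor seventh chord.
Stacking thirds from B gives B-D-F#-A.
The figured bass 42 indicates third inversion, placing the seventh (A) in the bass: A-B-D-F#.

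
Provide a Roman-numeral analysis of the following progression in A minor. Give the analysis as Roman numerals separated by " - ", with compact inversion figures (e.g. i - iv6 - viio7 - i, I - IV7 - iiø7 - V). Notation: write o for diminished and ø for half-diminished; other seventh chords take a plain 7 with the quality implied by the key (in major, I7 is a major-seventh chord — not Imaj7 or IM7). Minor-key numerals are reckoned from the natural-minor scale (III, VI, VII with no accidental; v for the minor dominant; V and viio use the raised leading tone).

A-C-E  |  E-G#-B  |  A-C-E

i - V - i

A-C-E: root A is the tonic; minor triad there is i.
E-G#-B: root E is the dominant; major triad there is V.
A-C-E: minor triad on A = scale degree 1 → i.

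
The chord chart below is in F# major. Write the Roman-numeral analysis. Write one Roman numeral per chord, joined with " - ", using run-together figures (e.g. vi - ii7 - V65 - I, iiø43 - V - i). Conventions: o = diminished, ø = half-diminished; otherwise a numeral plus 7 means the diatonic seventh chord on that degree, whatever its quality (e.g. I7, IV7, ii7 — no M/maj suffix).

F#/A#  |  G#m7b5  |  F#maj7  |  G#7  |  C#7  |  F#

I6 - iiø7 - I7 - V7/V - V7 - I

F#/A#: major triad on F# = scale degree 1 → I6.
G#m7b5 is non-diatonic — iiø7, a mixture chord from F# minor.
F#maj7: major seventh chord on F# = scale degree 1 → I7.
G#7: a dominant seventh chord on G#, the applied dominant of V → V7/V.
C#7 has root C#, degree 5 in F# major, so V7.
F#: major triad on F# = scale degree 1 → I.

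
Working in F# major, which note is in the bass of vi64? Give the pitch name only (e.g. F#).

vi in F# major has root D#; the chord is D#-F#-A#.
The figure 64 means second inversion — the fifth is in the bass.

A#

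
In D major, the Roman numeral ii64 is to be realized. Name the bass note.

B

ii in D major has root E; the chord is E-G-B.
The figure 64 means second inversion — the fifth is in the bass.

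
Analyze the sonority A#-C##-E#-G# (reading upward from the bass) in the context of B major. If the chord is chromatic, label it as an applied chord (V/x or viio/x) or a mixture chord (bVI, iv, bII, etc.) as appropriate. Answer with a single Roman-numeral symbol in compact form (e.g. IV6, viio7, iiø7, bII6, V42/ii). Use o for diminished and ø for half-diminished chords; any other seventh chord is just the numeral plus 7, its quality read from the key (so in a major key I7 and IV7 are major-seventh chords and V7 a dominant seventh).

Stacked in thirds the chord is A#-C##-E#-G#: a dominant seventh chord on A#.
A# is not a diatonic chord root with this quality in B major, but it lies a perfect fifth above D# (iii), so the chord functions as an applied dominant of iii.

V7/iii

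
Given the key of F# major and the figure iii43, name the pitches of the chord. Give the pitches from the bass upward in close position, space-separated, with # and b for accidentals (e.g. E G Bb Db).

E# G# A# C#

The numeral's case and figure indicate a minor seventh chord. In F# major its root, scale degree 3, is A#.
That chord is spelled A#-C#-E#-G#.
With the 43 figure the chord is in second inversion; from the bass E# upward in close position it reads E#-G#-A#-C#.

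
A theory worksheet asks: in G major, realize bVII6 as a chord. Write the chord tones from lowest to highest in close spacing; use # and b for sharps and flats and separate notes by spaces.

A C F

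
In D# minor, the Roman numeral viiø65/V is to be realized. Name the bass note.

B#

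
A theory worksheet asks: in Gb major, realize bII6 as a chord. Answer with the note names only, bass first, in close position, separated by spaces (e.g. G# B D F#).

Scale degree 2 in Gb major is Ab; lowering it a half step gives Abb. bII6 is the Neapolitan sixth — a major triad on the lowered second degree, here in its customary first inversion.
So the chord is Abb-Cb-Ebb, a major triad.
The figured bass 6 indicates first inversion, placing the third (Cb) in the bass: Cb-Ebb-Abb.

Cb Ebb Abb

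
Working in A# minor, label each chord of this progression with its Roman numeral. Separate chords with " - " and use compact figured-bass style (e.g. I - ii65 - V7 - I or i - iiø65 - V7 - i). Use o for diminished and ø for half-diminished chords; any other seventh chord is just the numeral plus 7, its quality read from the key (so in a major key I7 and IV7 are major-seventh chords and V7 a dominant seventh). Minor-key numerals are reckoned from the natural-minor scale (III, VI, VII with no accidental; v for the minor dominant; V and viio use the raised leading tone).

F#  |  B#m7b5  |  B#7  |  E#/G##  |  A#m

VI - iiø7 - V7/V - V6 - i

F#: major triad on F# = scale degree 6 → VI.
B#m7b5: root B# is the supertonic; half-diminished seventh chord there is iiø7.
B#7: chromatic; B# is V of V, so V7/V.
E#/G##: major triad on E# = scale degree 5 → V6.
A#m: root A# is the tonic; minor triad there is i.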